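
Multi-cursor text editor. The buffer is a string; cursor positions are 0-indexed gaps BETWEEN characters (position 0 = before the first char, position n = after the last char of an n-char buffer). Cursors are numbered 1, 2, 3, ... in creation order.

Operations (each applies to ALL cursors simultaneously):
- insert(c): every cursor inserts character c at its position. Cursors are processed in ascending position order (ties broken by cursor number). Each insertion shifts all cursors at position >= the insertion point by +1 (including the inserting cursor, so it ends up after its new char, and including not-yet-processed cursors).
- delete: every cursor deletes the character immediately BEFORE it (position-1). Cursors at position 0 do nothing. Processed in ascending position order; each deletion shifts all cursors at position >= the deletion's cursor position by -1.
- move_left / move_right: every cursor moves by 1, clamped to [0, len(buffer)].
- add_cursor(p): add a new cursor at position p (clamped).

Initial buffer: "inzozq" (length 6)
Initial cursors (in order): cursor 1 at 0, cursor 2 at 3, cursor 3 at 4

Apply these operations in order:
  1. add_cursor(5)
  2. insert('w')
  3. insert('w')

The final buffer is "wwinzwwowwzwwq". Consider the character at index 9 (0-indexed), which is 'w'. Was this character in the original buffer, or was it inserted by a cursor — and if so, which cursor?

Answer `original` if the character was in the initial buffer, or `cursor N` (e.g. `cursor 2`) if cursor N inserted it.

Answer: cursor 3

Derivation:
After op 1 (add_cursor(5)): buffer="inzozq" (len 6), cursors c1@0 c2@3 c3@4 c4@5, authorship ......
After op 2 (insert('w')): buffer="winzwowzwq" (len 10), cursors c1@1 c2@5 c3@7 c4@9, authorship 1...2.3.4.
After op 3 (insert('w')): buffer="wwinzwwowwzwwq" (len 14), cursors c1@2 c2@7 c3@10 c4@13, authorship 11...22.33.44.
Authorship (.=original, N=cursor N): 1 1 . . . 2 2 . 3 3 . 4 4 .
Index 9: author = 3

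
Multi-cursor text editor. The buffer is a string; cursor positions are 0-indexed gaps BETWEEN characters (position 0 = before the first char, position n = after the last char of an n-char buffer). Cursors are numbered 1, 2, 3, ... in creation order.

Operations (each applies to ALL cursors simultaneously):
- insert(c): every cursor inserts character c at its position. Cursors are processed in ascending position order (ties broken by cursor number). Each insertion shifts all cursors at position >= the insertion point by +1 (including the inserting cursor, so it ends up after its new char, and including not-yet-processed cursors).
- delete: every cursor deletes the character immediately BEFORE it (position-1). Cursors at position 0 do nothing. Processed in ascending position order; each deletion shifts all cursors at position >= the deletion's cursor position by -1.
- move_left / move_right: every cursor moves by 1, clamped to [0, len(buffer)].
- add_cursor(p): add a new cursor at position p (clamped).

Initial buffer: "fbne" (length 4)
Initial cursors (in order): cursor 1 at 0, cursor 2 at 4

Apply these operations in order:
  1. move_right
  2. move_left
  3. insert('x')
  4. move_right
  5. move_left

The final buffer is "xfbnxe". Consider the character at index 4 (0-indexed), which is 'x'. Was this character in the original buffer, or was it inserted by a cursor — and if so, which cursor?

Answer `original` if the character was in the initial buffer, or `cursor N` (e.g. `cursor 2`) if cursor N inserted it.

After op 1 (move_right): buffer="fbne" (len 4), cursors c1@1 c2@4, authorship ....
After op 2 (move_left): buffer="fbne" (len 4), cursors c1@0 c2@3, authorship ....
After op 3 (insert('x')): buffer="xfbnxe" (len 6), cursors c1@1 c2@5, authorship 1...2.
After op 4 (move_right): buffer="xfbnxe" (len 6), cursors c1@2 c2@6, authorship 1...2.
After op 5 (move_left): buffer="xfbnxe" (len 6), cursors c1@1 c2@5, authorship 1...2.
Authorship (.=original, N=cursor N): 1 . . . 2 .
Index 4: author = 2

Answer: cursor 2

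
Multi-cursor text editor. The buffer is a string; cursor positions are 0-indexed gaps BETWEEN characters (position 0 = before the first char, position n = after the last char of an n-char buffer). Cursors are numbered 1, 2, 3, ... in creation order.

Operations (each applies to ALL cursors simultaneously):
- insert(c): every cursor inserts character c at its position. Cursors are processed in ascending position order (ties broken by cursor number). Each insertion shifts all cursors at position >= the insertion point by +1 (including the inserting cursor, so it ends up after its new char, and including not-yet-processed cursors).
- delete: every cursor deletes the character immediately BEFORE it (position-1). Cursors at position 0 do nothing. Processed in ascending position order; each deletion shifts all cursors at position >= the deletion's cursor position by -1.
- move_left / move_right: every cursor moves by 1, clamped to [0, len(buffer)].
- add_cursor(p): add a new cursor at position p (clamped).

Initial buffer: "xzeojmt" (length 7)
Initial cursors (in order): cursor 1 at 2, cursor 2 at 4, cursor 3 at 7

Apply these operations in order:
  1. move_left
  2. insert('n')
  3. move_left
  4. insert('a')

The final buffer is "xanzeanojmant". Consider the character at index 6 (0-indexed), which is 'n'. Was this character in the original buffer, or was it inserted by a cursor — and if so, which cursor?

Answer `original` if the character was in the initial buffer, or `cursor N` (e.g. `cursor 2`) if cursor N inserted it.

Answer: cursor 2

Derivation:
After op 1 (move_left): buffer="xzeojmt" (len 7), cursors c1@1 c2@3 c3@6, authorship .......
After op 2 (insert('n')): buffer="xnzenojmnt" (len 10), cursors c1@2 c2@5 c3@9, authorship .1..2...3.
After op 3 (move_left): buffer="xnzenojmnt" (len 10), cursors c1@1 c2@4 c3@8, authorship .1..2...3.
After op 4 (insert('a')): buffer="xanzeanojmant" (len 13), cursors c1@2 c2@6 c3@11, authorship .11..22...33.
Authorship (.=original, N=cursor N): . 1 1 . . 2 2 . . . 3 3 .
Index 6: author = 2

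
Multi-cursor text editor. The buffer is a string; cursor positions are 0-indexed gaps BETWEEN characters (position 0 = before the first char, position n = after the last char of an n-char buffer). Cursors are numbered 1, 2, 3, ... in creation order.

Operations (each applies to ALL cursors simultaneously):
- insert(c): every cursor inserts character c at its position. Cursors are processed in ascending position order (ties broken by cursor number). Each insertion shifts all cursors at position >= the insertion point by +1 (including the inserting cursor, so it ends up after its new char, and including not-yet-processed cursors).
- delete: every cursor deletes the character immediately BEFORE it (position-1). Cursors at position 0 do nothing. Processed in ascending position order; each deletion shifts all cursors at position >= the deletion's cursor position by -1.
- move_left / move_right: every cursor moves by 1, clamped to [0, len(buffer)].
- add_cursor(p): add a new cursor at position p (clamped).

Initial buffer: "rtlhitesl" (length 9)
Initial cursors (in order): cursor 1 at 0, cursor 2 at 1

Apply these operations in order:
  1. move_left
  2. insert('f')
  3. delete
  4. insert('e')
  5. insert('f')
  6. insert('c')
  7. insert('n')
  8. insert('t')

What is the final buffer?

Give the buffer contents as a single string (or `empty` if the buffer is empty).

After op 1 (move_left): buffer="rtlhitesl" (len 9), cursors c1@0 c2@0, authorship .........
After op 2 (insert('f')): buffer="ffrtlhitesl" (len 11), cursors c1@2 c2@2, authorship 12.........
After op 3 (delete): buffer="rtlhitesl" (len 9), cursors c1@0 c2@0, authorship .........
After op 4 (insert('e')): buffer="eertlhitesl" (len 11), cursors c1@2 c2@2, authorship 12.........
After op 5 (insert('f')): buffer="eeffrtlhitesl" (len 13), cursors c1@4 c2@4, authorship 1212.........
After op 6 (insert('c')): buffer="eeffccrtlhitesl" (len 15), cursors c1@6 c2@6, authorship 121212.........
After op 7 (insert('n')): buffer="eeffccnnrtlhitesl" (len 17), cursors c1@8 c2@8, authorship 12121212.........
After op 8 (insert('t')): buffer="eeffccnnttrtlhitesl" (len 19), cursors c1@10 c2@10, authorship 1212121212.........

Answer: eeffccnnttrtlhitesl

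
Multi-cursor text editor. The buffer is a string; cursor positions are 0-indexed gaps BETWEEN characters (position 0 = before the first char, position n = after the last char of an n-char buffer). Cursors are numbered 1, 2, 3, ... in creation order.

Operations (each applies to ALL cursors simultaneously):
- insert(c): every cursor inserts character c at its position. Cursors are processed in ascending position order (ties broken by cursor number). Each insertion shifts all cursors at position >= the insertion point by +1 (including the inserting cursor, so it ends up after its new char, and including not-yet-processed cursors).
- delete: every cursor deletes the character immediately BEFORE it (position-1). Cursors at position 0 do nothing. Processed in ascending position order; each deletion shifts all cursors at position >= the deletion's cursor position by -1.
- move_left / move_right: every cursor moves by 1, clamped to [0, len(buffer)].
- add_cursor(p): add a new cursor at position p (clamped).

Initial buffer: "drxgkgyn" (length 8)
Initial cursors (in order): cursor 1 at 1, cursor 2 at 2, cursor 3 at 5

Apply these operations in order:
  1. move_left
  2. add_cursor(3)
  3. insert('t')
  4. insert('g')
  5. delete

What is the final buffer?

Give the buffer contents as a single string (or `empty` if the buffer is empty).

After op 1 (move_left): buffer="drxgkgyn" (len 8), cursors c1@0 c2@1 c3@4, authorship ........
After op 2 (add_cursor(3)): buffer="drxgkgyn" (len 8), cursors c1@0 c2@1 c4@3 c3@4, authorship ........
After op 3 (insert('t')): buffer="tdtrxtgtkgyn" (len 12), cursors c1@1 c2@3 c4@6 c3@8, authorship 1.2..4.3....
After op 4 (insert('g')): buffer="tgdtgrxtggtgkgyn" (len 16), cursors c1@2 c2@5 c4@9 c3@12, authorship 11.22..44.33....
After op 5 (delete): buffer="tdtrxtgtkgyn" (len 12), cursors c1@1 c2@3 c4@6 c3@8, authorship 1.2..4.3....

Answer: tdtrxtgtkgyn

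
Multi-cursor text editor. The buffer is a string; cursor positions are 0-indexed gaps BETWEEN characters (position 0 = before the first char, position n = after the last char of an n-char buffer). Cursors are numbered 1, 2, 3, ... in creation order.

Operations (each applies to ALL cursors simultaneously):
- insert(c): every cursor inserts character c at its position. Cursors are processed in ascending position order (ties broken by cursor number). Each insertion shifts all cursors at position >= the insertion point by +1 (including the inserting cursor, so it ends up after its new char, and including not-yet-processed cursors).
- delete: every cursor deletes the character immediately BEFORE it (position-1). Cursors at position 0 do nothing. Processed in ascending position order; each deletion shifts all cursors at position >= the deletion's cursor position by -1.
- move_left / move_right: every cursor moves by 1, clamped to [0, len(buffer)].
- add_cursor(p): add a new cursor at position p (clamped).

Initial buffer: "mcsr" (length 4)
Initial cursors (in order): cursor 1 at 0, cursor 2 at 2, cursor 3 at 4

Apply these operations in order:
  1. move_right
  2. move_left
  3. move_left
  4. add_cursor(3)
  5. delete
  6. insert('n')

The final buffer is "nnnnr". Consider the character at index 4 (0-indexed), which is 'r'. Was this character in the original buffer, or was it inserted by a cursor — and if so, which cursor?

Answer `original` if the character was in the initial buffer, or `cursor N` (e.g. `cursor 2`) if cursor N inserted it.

Answer: original

Derivation:
After op 1 (move_right): buffer="mcsr" (len 4), cursors c1@1 c2@3 c3@4, authorship ....
After op 2 (move_left): buffer="mcsr" (len 4), cursors c1@0 c2@2 c3@3, authorship ....
After op 3 (move_left): buffer="mcsr" (len 4), cursors c1@0 c2@1 c3@2, authorship ....
After op 4 (add_cursor(3)): buffer="mcsr" (len 4), cursors c1@0 c2@1 c3@2 c4@3, authorship ....
After op 5 (delete): buffer="r" (len 1), cursors c1@0 c2@0 c3@0 c4@0, authorship .
After op 6 (insert('n')): buffer="nnnnr" (len 5), cursors c1@4 c2@4 c3@4 c4@4, authorship 1234.
Authorship (.=original, N=cursor N): 1 2 3 4 .
Index 4: author = original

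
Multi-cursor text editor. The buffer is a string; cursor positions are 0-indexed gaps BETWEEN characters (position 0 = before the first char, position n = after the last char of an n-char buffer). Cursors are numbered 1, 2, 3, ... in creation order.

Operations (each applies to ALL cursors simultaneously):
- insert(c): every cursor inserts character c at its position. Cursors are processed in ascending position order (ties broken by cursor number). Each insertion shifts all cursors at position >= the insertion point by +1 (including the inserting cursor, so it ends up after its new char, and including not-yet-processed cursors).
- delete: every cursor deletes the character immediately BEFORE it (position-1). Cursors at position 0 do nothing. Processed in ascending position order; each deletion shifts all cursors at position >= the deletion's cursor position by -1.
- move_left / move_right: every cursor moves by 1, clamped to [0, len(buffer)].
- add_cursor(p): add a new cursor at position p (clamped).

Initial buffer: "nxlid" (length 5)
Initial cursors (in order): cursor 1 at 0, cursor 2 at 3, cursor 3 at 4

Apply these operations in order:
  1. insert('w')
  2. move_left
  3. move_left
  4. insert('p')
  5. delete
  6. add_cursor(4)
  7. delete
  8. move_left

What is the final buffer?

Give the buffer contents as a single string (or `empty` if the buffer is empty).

After op 1 (insert('w')): buffer="wnxlwiwd" (len 8), cursors c1@1 c2@5 c3@7, authorship 1...2.3.
After op 2 (move_left): buffer="wnxlwiwd" (len 8), cursors c1@0 c2@4 c3@6, authorship 1...2.3.
After op 3 (move_left): buffer="wnxlwiwd" (len 8), cursors c1@0 c2@3 c3@5, authorship 1...2.3.
After op 4 (insert('p')): buffer="pwnxplwpiwd" (len 11), cursors c1@1 c2@5 c3@8, authorship 11..2.23.3.
After op 5 (delete): buffer="wnxlwiwd" (len 8), cursors c1@0 c2@3 c3@5, authorship 1...2.3.
After op 6 (add_cursor(4)): buffer="wnxlwiwd" (len 8), cursors c1@0 c2@3 c4@4 c3@5, authorship 1...2.3.
After op 7 (delete): buffer="wniwd" (len 5), cursors c1@0 c2@2 c3@2 c4@2, authorship 1..3.
After op 8 (move_left): buffer="wniwd" (len 5), cursors c1@0 c2@1 c3@1 c4@1, authorship 1..3.

Answer: wniwd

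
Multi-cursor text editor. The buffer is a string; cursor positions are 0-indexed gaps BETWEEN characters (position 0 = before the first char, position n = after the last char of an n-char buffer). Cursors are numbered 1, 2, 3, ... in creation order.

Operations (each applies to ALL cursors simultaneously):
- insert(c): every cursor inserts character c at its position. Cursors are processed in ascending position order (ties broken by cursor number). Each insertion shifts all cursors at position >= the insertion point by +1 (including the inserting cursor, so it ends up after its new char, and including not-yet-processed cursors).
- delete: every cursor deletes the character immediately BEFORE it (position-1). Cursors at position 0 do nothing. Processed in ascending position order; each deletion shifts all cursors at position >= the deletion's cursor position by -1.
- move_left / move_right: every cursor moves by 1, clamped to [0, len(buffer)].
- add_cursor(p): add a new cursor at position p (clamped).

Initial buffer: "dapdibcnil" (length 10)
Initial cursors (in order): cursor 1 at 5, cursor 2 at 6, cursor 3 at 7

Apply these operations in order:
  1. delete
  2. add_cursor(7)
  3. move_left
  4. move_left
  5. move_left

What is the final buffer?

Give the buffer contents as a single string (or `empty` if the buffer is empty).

Answer: dapdnil

Derivation:
After op 1 (delete): buffer="dapdnil" (len 7), cursors c1@4 c2@4 c3@4, authorship .......
After op 2 (add_cursor(7)): buffer="dapdnil" (len 7), cursors c1@4 c2@4 c3@4 c4@7, authorship .......
After op 3 (move_left): buffer="dapdnil" (len 7), cursors c1@3 c2@3 c3@3 c4@6, authorship .......
After op 4 (move_left): buffer="dapdnil" (len 7), cursors c1@2 c2@2 c3@2 c4@5, authorship .......
After op 5 (move_left): buffer="dapdnil" (len 7), cursors c1@1 c2@1 c3@1 c4@4, authorship .......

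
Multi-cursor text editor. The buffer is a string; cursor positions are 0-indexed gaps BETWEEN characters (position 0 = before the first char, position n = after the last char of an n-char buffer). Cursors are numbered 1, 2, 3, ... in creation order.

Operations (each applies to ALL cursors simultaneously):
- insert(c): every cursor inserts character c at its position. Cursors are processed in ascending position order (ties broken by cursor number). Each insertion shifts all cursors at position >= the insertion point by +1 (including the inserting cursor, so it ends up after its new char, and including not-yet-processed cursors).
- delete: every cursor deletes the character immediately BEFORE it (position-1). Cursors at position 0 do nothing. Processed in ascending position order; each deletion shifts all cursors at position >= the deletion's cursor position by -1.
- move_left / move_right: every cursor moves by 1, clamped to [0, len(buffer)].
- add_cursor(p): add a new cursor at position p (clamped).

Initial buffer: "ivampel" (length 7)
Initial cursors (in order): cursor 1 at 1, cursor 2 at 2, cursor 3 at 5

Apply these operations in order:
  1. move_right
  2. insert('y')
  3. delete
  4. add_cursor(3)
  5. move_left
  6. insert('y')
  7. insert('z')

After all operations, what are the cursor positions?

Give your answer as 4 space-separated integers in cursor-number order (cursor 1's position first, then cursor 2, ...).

After op 1 (move_right): buffer="ivampel" (len 7), cursors c1@2 c2@3 c3@6, authorship .......
After op 2 (insert('y')): buffer="ivyaympeyl" (len 10), cursors c1@3 c2@5 c3@9, authorship ..1.2...3.
After op 3 (delete): buffer="ivampel" (len 7), cursors c1@2 c2@3 c3@6, authorship .......
After op 4 (add_cursor(3)): buffer="ivampel" (len 7), cursors c1@2 c2@3 c4@3 c3@6, authorship .......
After op 5 (move_left): buffer="ivampel" (len 7), cursors c1@1 c2@2 c4@2 c3@5, authorship .......
After op 6 (insert('y')): buffer="iyvyyampyel" (len 11), cursors c1@2 c2@5 c4@5 c3@9, authorship .1.24...3..
After op 7 (insert('z')): buffer="iyzvyyzzampyzel" (len 15), cursors c1@3 c2@8 c4@8 c3@13, authorship .11.2424...33..

Answer: 3 8 13 8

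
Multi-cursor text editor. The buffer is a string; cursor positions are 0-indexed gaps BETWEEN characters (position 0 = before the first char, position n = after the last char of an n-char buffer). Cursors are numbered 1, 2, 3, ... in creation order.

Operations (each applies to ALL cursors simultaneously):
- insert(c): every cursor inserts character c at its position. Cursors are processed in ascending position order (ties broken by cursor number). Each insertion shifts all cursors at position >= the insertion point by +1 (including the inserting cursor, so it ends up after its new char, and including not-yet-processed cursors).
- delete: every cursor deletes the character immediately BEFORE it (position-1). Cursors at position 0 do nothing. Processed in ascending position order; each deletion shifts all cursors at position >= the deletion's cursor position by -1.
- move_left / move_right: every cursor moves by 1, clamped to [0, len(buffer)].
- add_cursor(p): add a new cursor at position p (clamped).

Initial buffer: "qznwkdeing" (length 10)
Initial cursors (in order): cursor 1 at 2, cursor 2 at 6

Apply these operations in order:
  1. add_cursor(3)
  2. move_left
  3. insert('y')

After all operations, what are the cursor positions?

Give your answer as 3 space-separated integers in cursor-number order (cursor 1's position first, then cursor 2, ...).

After op 1 (add_cursor(3)): buffer="qznwkdeing" (len 10), cursors c1@2 c3@3 c2@6, authorship ..........
After op 2 (move_left): buffer="qznwkdeing" (len 10), cursors c1@1 c3@2 c2@5, authorship ..........
After op 3 (insert('y')): buffer="qyzynwkydeing" (len 13), cursors c1@2 c3@4 c2@8, authorship .1.3...2.....

Answer: 2 8 4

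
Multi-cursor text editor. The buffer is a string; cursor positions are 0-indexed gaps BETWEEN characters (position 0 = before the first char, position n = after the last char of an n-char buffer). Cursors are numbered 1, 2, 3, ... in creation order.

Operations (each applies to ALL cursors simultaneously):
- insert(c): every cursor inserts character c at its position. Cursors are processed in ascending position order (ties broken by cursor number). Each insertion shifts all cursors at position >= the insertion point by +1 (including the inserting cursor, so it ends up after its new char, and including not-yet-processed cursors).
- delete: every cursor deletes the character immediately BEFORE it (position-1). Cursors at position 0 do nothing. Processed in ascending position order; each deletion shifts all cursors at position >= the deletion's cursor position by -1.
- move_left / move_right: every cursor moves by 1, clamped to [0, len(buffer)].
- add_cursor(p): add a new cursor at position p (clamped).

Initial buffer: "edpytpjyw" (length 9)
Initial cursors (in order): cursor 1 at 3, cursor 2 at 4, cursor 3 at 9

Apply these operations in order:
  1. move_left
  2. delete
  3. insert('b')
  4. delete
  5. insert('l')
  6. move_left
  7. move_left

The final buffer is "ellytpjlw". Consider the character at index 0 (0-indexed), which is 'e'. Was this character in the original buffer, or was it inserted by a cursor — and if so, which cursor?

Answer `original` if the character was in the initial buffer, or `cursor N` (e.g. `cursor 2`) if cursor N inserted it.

After op 1 (move_left): buffer="edpytpjyw" (len 9), cursors c1@2 c2@3 c3@8, authorship .........
After op 2 (delete): buffer="eytpjw" (len 6), cursors c1@1 c2@1 c3@5, authorship ......
After op 3 (insert('b')): buffer="ebbytpjbw" (len 9), cursors c1@3 c2@3 c3@8, authorship .12....3.
After op 4 (delete): buffer="eytpjw" (len 6), cursors c1@1 c2@1 c3@5, authorship ......
After op 5 (insert('l')): buffer="ellytpjlw" (len 9), cursors c1@3 c2@3 c3@8, authorship .12....3.
After op 6 (move_left): buffer="ellytpjlw" (len 9), cursors c1@2 c2@2 c3@7, authorship .12....3.
After op 7 (move_left): buffer="ellytpjlw" (len 9), cursors c1@1 c2@1 c3@6, authorship .12....3.
Authorship (.=original, N=cursor N): . 1 2 . . . . 3 .
Index 0: author = original

Answer: original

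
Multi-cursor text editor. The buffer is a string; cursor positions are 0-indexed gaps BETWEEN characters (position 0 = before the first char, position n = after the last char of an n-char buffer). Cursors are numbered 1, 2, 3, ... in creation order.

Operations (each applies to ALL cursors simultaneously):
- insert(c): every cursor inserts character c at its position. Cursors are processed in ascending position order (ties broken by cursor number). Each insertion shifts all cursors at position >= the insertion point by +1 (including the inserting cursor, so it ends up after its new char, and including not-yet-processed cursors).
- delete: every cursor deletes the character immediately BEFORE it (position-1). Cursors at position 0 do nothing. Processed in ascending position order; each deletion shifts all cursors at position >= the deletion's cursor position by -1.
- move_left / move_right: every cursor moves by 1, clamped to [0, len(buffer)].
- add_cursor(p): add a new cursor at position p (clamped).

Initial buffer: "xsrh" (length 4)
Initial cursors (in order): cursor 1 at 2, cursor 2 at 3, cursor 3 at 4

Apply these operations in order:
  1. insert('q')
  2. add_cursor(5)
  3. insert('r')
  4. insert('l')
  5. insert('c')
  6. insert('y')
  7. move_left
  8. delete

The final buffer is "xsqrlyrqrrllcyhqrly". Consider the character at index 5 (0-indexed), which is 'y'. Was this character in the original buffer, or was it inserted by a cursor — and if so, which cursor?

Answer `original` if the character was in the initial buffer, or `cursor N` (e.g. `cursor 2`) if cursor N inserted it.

Answer: cursor 1

Derivation:
After op 1 (insert('q')): buffer="xsqrqhq" (len 7), cursors c1@3 c2@5 c3@7, authorship ..1.2.3
After op 2 (add_cursor(5)): buffer="xsqrqhq" (len 7), cursors c1@3 c2@5 c4@5 c3@7, authorship ..1.2.3
After op 3 (insert('r')): buffer="xsqrrqrrhqr" (len 11), cursors c1@4 c2@8 c4@8 c3@11, authorship ..11.224.33
After op 4 (insert('l')): buffer="xsqrlrqrrllhqrl" (len 15), cursors c1@5 c2@11 c4@11 c3@15, authorship ..111.22424.333
After op 5 (insert('c')): buffer="xsqrlcrqrrllcchqrlc" (len 19), cursors c1@6 c2@14 c4@14 c3@19, authorship ..1111.2242424.3333
After op 6 (insert('y')): buffer="xsqrlcyrqrrllccyyhqrlcy" (len 23), cursors c1@7 c2@17 c4@17 c3@23, authorship ..11111.224242424.33333
After op 7 (move_left): buffer="xsqrlcyrqrrllccyyhqrlcy" (len 23), cursors c1@6 c2@16 c4@16 c3@22, authorship ..11111.224242424.33333
After op 8 (delete): buffer="xsqrlyrqrrllcyhqrly" (len 19), cursors c1@5 c2@13 c4@13 c3@18, authorship ..1111.2242424.3333
Authorship (.=original, N=cursor N): . . 1 1 1 1 . 2 2 4 2 4 2 4 . 3 3 3 3
Index 5: author = 1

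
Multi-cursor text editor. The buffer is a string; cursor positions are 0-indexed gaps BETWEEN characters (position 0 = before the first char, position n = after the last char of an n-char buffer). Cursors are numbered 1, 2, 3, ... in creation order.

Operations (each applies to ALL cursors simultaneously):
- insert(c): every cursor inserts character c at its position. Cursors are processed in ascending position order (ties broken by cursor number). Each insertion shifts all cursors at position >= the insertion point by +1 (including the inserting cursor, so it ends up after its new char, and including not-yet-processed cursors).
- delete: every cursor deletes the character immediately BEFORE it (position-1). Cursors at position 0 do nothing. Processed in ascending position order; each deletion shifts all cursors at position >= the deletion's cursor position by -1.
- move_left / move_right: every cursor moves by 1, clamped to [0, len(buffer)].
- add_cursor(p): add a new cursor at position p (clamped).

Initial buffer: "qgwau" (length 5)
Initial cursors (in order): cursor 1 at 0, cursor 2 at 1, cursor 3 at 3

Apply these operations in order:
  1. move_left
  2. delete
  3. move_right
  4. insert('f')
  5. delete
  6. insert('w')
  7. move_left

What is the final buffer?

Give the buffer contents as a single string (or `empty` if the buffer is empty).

After op 1 (move_left): buffer="qgwau" (len 5), cursors c1@0 c2@0 c3@2, authorship .....
After op 2 (delete): buffer="qwau" (len 4), cursors c1@0 c2@0 c3@1, authorship ....
After op 3 (move_right): buffer="qwau" (len 4), cursors c1@1 c2@1 c3@2, authorship ....
After op 4 (insert('f')): buffer="qffwfau" (len 7), cursors c1@3 c2@3 c3@5, authorship .12.3..
After op 5 (delete): buffer="qwau" (len 4), cursors c1@1 c2@1 c3@2, authorship ....
After op 6 (insert('w')): buffer="qwwwwau" (len 7), cursors c1@3 c2@3 c3@5, authorship .12.3..
After op 7 (move_left): buffer="qwwwwau" (len 7), cursors c1@2 c2@2 c3@4, authorship .12.3..

Answer: qwwwwau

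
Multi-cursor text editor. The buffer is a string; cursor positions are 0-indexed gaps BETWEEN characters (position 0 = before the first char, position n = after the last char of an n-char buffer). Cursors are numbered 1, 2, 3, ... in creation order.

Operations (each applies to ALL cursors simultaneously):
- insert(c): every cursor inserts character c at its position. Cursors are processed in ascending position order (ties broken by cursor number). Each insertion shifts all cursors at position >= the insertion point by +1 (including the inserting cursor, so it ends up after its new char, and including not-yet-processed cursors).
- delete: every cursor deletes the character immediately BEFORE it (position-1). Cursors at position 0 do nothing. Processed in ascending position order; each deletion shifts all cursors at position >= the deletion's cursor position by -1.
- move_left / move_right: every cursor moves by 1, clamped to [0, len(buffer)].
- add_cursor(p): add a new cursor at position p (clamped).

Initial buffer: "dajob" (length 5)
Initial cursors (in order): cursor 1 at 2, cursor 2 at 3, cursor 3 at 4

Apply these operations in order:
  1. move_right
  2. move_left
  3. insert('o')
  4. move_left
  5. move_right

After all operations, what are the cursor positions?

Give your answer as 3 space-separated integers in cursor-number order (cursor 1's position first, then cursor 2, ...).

After op 1 (move_right): buffer="dajob" (len 5), cursors c1@3 c2@4 c3@5, authorship .....
After op 2 (move_left): buffer="dajob" (len 5), cursors c1@2 c2@3 c3@4, authorship .....
After op 3 (insert('o')): buffer="daojooob" (len 8), cursors c1@3 c2@5 c3@7, authorship ..1.2.3.
After op 4 (move_left): buffer="daojooob" (len 8), cursors c1@2 c2@4 c3@6, authorship ..1.2.3.
After op 5 (move_right): buffer="daojooob" (len 8), cursors c1@3 c2@5 c3@7, authorship ..1.2.3.

Answer: 3 5 7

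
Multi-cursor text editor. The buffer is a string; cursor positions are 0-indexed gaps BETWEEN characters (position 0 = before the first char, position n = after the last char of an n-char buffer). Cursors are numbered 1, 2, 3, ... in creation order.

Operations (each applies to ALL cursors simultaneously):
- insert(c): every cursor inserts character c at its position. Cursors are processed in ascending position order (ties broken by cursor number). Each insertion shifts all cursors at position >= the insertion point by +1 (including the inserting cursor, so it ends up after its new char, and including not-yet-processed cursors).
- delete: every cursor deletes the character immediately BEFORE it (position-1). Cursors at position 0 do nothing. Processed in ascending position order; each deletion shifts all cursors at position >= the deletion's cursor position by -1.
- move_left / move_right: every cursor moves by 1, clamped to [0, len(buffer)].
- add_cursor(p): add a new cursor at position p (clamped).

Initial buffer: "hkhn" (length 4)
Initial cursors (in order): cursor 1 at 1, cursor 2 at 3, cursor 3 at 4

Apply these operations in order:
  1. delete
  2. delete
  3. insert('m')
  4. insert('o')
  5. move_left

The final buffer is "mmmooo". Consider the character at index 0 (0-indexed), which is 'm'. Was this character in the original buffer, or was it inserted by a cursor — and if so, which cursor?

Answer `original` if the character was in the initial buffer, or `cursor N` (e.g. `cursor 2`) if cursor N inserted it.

Answer: cursor 1

Derivation:
After op 1 (delete): buffer="k" (len 1), cursors c1@0 c2@1 c3@1, authorship .
After op 2 (delete): buffer="" (len 0), cursors c1@0 c2@0 c3@0, authorship 
After op 3 (insert('m')): buffer="mmm" (len 3), cursors c1@3 c2@3 c3@3, authorship 123
After op 4 (insert('o')): buffer="mmmooo" (len 6), cursors c1@6 c2@6 c3@6, authorship 123123
After op 5 (move_left): buffer="mmmooo" (len 6), cursors c1@5 c2@5 c3@5, authorship 123123
Authorship (.=original, N=cursor N): 1 2 3 1 2 3
Index 0: author = 1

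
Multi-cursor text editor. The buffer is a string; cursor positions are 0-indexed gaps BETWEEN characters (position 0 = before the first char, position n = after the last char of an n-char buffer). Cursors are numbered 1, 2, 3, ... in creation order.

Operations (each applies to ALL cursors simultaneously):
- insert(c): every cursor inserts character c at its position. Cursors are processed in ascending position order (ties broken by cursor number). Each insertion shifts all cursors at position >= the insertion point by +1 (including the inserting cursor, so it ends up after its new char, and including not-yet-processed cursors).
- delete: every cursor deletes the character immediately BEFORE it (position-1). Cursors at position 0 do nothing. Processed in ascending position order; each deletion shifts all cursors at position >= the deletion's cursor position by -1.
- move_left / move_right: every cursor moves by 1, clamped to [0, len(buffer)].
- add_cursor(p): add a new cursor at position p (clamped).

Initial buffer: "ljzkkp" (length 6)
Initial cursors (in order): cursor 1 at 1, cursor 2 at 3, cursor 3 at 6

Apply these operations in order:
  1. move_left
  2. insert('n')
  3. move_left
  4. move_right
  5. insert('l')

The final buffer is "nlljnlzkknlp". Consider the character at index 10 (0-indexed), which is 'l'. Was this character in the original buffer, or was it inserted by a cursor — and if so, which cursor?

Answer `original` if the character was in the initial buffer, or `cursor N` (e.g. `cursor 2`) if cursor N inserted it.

Answer: cursor 3

Derivation:
After op 1 (move_left): buffer="ljzkkp" (len 6), cursors c1@0 c2@2 c3@5, authorship ......
After op 2 (insert('n')): buffer="nljnzkknp" (len 9), cursors c1@1 c2@4 c3@8, authorship 1..2...3.
After op 3 (move_left): buffer="nljnzkknp" (len 9), cursors c1@0 c2@3 c3@7, authorship 1..2...3.
After op 4 (move_right): buffer="nljnzkknp" (len 9), cursors c1@1 c2@4 c3@8, authorship 1..2...3.
After op 5 (insert('l')): buffer="nlljnlzkknlp" (len 12), cursors c1@2 c2@6 c3@11, authorship 11..22...33.
Authorship (.=original, N=cursor N): 1 1 . . 2 2 . . . 3 3 .
Index 10: author = 3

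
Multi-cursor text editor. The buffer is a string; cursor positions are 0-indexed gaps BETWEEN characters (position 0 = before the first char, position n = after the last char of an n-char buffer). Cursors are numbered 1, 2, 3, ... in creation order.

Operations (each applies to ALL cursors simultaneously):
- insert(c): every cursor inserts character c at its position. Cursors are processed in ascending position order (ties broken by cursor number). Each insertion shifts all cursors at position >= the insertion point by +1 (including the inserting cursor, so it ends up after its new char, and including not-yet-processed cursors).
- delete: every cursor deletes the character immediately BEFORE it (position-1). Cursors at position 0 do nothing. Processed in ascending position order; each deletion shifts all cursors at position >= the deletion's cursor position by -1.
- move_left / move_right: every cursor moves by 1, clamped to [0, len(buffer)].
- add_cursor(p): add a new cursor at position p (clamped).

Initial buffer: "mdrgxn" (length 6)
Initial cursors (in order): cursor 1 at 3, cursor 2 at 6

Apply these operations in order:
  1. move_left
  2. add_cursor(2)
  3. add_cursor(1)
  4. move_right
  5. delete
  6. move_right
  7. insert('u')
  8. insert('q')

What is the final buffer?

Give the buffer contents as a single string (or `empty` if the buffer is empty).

Answer: guuuqqqxuq

Derivation:
After op 1 (move_left): buffer="mdrgxn" (len 6), cursors c1@2 c2@5, authorship ......
After op 2 (add_cursor(2)): buffer="mdrgxn" (len 6), cursors c1@2 c3@2 c2@5, authorship ......
After op 3 (add_cursor(1)): buffer="mdrgxn" (len 6), cursors c4@1 c1@2 c3@2 c2@5, authorship ......
After op 4 (move_right): buffer="mdrgxn" (len 6), cursors c4@2 c1@3 c3@3 c2@6, authorship ......
After op 5 (delete): buffer="gx" (len 2), cursors c1@0 c3@0 c4@0 c2@2, authorship ..
After op 6 (move_right): buffer="gx" (len 2), cursors c1@1 c3@1 c4@1 c2@2, authorship ..
After op 7 (insert('u')): buffer="guuuxu" (len 6), cursors c1@4 c3@4 c4@4 c2@6, authorship .134.2
After op 8 (insert('q')): buffer="guuuqqqxuq" (len 10), cursors c1@7 c3@7 c4@7 c2@10, authorship .134134.22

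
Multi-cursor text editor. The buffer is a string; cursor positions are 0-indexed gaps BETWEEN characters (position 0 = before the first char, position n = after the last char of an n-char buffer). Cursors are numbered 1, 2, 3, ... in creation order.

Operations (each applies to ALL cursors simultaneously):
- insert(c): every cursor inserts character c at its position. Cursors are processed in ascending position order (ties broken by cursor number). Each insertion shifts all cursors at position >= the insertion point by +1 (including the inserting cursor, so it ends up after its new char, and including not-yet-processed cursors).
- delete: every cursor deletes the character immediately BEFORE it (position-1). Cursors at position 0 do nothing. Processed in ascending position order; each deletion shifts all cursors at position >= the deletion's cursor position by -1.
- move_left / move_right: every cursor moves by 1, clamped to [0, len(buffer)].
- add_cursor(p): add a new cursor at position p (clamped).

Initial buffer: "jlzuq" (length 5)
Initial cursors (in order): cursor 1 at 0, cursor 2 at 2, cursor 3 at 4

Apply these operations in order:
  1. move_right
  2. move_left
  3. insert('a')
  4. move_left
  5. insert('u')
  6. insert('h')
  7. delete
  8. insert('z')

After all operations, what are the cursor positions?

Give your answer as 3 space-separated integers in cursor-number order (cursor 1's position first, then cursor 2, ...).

Answer: 2 7 12

Derivation:
After op 1 (move_right): buffer="jlzuq" (len 5), cursors c1@1 c2@3 c3@5, authorship .....
After op 2 (move_left): buffer="jlzuq" (len 5), cursors c1@0 c2@2 c3@4, authorship .....
After op 3 (insert('a')): buffer="ajlazuaq" (len 8), cursors c1@1 c2@4 c3@7, authorship 1..2..3.
After op 4 (move_left): buffer="ajlazuaq" (len 8), cursors c1@0 c2@3 c3@6, authorship 1..2..3.
After op 5 (insert('u')): buffer="uajluazuuaq" (len 11), cursors c1@1 c2@5 c3@9, authorship 11..22..33.
After op 6 (insert('h')): buffer="uhajluhazuuhaq" (len 14), cursors c1@2 c2@7 c3@12, authorship 111..222..333.
After op 7 (delete): buffer="uajluazuuaq" (len 11), cursors c1@1 c2@5 c3@9, authorship 11..22..33.
After op 8 (insert('z')): buffer="uzajluzazuuzaq" (len 14), cursors c1@2 c2@7 c3@12, authorship 111..222..333.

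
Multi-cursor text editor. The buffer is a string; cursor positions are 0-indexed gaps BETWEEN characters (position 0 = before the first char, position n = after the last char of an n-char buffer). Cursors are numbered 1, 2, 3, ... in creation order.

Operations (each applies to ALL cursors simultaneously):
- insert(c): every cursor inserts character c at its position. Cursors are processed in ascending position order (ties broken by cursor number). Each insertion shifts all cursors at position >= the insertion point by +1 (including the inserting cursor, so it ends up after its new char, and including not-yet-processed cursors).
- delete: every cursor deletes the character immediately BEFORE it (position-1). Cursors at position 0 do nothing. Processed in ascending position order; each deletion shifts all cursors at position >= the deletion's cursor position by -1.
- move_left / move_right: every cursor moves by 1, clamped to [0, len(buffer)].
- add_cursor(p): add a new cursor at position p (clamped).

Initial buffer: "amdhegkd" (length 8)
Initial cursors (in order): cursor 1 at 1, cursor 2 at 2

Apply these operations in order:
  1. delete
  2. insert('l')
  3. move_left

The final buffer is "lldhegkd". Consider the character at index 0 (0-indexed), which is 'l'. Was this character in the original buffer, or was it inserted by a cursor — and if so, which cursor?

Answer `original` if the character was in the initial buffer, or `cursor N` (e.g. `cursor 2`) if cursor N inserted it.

After op 1 (delete): buffer="dhegkd" (len 6), cursors c1@0 c2@0, authorship ......
After op 2 (insert('l')): buffer="lldhegkd" (len 8), cursors c1@2 c2@2, authorship 12......
After op 3 (move_left): buffer="lldhegkd" (len 8), cursors c1@1 c2@1, authorship 12......
Authorship (.=original, N=cursor N): 1 2 . . . . . .
Index 0: author = 1

Answer: cursor 1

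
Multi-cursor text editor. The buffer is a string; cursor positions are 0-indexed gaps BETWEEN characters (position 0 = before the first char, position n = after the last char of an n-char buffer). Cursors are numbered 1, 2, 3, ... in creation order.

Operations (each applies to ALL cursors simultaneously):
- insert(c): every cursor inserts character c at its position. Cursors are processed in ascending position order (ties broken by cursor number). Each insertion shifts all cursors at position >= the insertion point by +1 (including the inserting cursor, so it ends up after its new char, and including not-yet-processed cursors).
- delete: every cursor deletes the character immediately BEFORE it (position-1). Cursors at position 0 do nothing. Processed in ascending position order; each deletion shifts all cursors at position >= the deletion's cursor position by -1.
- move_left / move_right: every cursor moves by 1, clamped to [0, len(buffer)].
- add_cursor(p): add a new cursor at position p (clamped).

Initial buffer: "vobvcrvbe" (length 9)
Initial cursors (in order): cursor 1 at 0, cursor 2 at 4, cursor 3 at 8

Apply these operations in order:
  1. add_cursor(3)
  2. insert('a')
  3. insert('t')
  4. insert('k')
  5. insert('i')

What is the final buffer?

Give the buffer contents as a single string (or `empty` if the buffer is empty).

After op 1 (add_cursor(3)): buffer="vobvcrvbe" (len 9), cursors c1@0 c4@3 c2@4 c3@8, authorship .........
After op 2 (insert('a')): buffer="avobavacrvbae" (len 13), cursors c1@1 c4@5 c2@7 c3@12, authorship 1...4.2....3.
After op 3 (insert('t')): buffer="atvobatvatcrvbate" (len 17), cursors c1@2 c4@7 c2@10 c3@16, authorship 11...44.22....33.
After op 4 (insert('k')): buffer="atkvobatkvatkcrvbatke" (len 21), cursors c1@3 c4@9 c2@13 c3@20, authorship 111...444.222....333.
After op 5 (insert('i')): buffer="atkivobatkivatkicrvbatkie" (len 25), cursors c1@4 c4@11 c2@16 c3@24, authorship 1111...4444.2222....3333.

Answer: atkivobatkivatkicrvbatkie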